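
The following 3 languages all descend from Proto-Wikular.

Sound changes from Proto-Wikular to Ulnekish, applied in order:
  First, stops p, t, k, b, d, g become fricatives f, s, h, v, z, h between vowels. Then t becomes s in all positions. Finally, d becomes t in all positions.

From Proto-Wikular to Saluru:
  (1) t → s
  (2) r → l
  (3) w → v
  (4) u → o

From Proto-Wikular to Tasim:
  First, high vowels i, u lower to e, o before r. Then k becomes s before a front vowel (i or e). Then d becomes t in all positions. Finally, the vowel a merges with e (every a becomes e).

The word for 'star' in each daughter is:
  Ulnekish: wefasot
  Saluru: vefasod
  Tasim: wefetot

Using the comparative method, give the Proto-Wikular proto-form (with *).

Position 4: Ulnekish has a, Saluru has a, Tasim has e. Ulnekish preserves a here (none of its changes turn any other segment into a), so the proto-segment is *a.
Position 5: Ulnekish has s, Saluru has s, Tasim has t. Taking the neighbouring segments as reconstructed: Ulnekish s could go back to *t or *s; Saluru s could go back to *t or *s; Tasim t could go back to *t or *d — the one source consistent with every daughter is *t.
Position 7: Ulnekish has t, Saluru has d, Tasim has t. Saluru preserves d here (none of its changes turn any other segment into d), so the proto-segment is *d.
Verify the candidate proto-form against each daughter:
Ulnekish: *wefatod
  wefatod → wefasod   [intervocalic lenition]
  wefasod (rule 2 does not apply)
  wefasod → wefasot   [unconditioned shift]
  giving Ulnekish wefasot.
Saluru: *wefatod
  wefatod → wefasod   [unconditioned shift]
  wefasod (rule 2 does not apply)
  wefasod → vefasod   [unconditioned shift]
  vefasod (rule 4 does not apply)
  giving Saluru vefasod.
Tasim: start from *wefatod.
  rule 1: no change — wefatod
  rule 2: no change — wefatod
  rule 3 (unconditioned shift): wefatod → wefatot
  rule 4 (vowel merger): wefatot → wefetot
  ⇒ Tasim wefetot
*wefatod is the unique common source.

*wefatod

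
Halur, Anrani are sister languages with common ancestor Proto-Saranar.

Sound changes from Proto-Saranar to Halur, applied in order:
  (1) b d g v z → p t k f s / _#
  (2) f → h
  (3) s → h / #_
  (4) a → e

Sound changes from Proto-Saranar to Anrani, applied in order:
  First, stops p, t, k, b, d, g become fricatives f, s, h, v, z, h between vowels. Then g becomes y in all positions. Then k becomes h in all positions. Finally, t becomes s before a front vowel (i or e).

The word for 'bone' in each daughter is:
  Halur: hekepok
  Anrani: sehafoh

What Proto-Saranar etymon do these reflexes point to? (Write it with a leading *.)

*sekapok

Position 7: Halur has k, Anrani has h. Taking the neighbouring segments as reconstructed: Halur k could go back to *k or *g; Anrani h could go back to *k or *h — the one source consistent with every daughter is *k.
Position 5: Halur has p, Anrani has f. Taking the neighbouring segments as reconstructed: Halur p can only go back to *p; Anrani f could go back to *p or *f — the one source consistent with every daughter is *p.
Verify the candidate proto-form against each daughter:
Halur: *sekapok > hekapok > hekepok  (by debuccalisation, vowel merger)
Anrani: *sekapok > sehafok > sehafoh  (by intervocalic lenition, unconditioned shift)
No other proto-form is consistent with every reflex, so the reconstruction is *sekapok.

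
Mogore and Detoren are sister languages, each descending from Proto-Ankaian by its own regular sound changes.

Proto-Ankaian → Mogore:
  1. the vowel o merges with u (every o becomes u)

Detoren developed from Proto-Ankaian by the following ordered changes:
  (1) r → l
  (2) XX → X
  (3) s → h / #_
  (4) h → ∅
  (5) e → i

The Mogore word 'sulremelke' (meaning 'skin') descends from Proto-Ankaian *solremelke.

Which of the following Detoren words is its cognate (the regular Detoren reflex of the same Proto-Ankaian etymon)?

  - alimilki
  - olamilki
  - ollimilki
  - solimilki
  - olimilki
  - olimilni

Detoren: *solremelke > sollemelke > solemelke > holemelke > olemelke > olimilki  (by unconditioned shift, degemination, debuccalisation, h-loss, vowel merger)
The other candidates each miss or misapply at least one Detoren change.

olimilki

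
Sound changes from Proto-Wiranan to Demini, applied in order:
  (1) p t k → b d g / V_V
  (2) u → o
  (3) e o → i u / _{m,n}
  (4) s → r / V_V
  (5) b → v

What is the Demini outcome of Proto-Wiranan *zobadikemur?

zovadigimor

Demini: *zobadikemur > zobadigemur > zobadigemor > zobadigimor > zovadigimor  (by intervocalic voicing, vowel merger, pre-nasal raising, unconditioned shift)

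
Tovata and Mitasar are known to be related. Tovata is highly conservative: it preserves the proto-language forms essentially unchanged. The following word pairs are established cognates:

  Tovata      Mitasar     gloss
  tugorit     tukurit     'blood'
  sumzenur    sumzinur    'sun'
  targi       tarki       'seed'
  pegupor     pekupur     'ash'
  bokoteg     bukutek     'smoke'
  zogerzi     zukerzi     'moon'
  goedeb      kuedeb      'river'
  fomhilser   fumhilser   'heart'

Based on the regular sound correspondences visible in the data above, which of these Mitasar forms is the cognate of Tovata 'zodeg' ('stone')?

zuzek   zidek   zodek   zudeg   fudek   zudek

zudek

bokoteg ~ bukutek, zogerzi ~ zukerzi — Tovata o corresponds to Mitasar u after a consonant, before a consonant other than r, m, n, p, b, f, v.
bokoteg ~ bukutek — Tovata g corresponds to Mitasar k word-finally.
Applying these to Tovata 'zodeg':
  zodeg → zudeg   (o→u after a consonant, before a consonant other than r, m, n, p, b, f, v)
  zudeg → zudek   (g→k word-finally)
So the Mitasar cognate is 'zudek'.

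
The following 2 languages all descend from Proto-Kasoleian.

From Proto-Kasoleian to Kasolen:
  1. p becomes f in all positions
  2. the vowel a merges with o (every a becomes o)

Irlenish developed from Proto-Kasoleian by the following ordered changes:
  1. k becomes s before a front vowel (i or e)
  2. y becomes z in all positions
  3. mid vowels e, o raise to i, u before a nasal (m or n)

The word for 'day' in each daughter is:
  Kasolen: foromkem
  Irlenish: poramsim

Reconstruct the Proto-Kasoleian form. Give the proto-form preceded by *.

Position 6: Kasolen has k, Irlenish has s. Kasolen preserves k here (none of its changes turn any other segment into k), so the proto-segment is *k.
Position 1: Kasolen has f, Irlenish has p. Irlenish preserves p here (none of its changes turn any other segment into p), so the proto-segment is *p.
Position 4: Kasolen has o, Irlenish has a. Irlenish preserves a here (none of its changes turn any other segment into a), so the proto-segment is *a.
Continuing position by position gives *poramkem; check it forward:
Kasolen: *poramkem > foramkem > foromkem  (by unconditioned shift, vowel merger)
Irlenish: *poramkem > poramsem > poramsim  (by palatalisation, pre-nasal raising)
No other proto-form is consistent with every reflex, so the reconstruction is *poramkem.

*poramkem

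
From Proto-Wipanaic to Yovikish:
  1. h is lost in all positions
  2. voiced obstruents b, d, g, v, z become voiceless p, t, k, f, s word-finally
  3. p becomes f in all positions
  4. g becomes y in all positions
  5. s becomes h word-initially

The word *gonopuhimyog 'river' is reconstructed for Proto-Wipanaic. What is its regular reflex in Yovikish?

Yovikish: start from *gonopuhimyog.
  rule 1 (h-loss): gonopuhimyog → gonopuimyog
  rule 2 (final devoicing): gonopuimyog → gonopuimyok
  rule 3 (unconditioned shift): gonopuimyok → gonofuimyok
  rule 4 (unconditioned shift): gonofuimyok → yonofuimyok
  rule 5: no change — yonofuimyok
  ⇒ Yovikish yonofuimyok

yonofuimyok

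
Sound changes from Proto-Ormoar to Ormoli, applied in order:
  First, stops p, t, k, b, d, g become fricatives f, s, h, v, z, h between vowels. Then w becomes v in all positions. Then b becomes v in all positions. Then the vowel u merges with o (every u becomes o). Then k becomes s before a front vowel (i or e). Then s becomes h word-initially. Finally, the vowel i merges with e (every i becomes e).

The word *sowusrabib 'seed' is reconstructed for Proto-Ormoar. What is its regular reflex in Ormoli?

hovosravev

Ormoli: *sowusrabib
  sowusrabib → sowusravib   [intervocalic lenition]
  sowusravib → sovusravib   [unconditioned shift]
  sovusravib → sovusraviv   [unconditioned shift]
  sovusraviv → sovosraviv   [vowel merger]
  sovosraviv (rule 5 does not apply)
  sovosraviv → hovosraviv   [debuccalisation]
  hovosraviv → hovosravev   [vowel merger]
  giving Ormoli hovosravev.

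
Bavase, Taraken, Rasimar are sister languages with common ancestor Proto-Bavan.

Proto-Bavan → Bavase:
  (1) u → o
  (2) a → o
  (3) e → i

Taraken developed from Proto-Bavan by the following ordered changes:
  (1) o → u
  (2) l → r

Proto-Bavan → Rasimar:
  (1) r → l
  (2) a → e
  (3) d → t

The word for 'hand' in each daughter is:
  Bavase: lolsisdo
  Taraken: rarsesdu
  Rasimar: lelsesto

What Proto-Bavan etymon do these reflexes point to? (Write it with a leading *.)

Position 2: Bavase has o, Taraken has a, Rasimar has e. Taraken preserves a here (none of its changes turn any other segment into a), so the proto-segment is *a.
Position 7: Bavase has d, Taraken has d, Rasimar has t. Bavase preserves d here (none of its changes turn any other segment into d), so the proto-segment is *d.
Position 8: Bavase has o, Taraken has u, Rasimar has o. Rasimar preserves o here (none of its changes turn any other segment into o), so the proto-segment is *o.
This points to *lalsesdo. Verify forward in each daughter:
Bavase: start from *lalsesdo.
  rule 1: no change — lalsesdo
  rule 2 (vowel merger): lalsesdo → lolsesdo
  rule 3 (vowel merger): lolsesdo → lolsisdo
  ⇒ Bavase lolsisdo
Taraken: start from *lalsesdo.
  rule 1 (vowel merger): lalsesdo → lalsesdu
  rule 2 (unconditioned shift): lalsesdu → rarsesdu
  ⇒ Taraken rarsesdu
Rasimar: start from *lalsesdo.
  rule 1: no change — lalsesdo
  rule 2 (vowel merger): lalsesdo → lelsesdo
  rule 3 (unconditioned shift): lelsesdo → lelsesto
  ⇒ Rasimar lelsesto
Only *lalsesdo yields all of Bavase lolsisdo, Taraken rarsesdu, Rasimar lelsesto.

*lalsesdo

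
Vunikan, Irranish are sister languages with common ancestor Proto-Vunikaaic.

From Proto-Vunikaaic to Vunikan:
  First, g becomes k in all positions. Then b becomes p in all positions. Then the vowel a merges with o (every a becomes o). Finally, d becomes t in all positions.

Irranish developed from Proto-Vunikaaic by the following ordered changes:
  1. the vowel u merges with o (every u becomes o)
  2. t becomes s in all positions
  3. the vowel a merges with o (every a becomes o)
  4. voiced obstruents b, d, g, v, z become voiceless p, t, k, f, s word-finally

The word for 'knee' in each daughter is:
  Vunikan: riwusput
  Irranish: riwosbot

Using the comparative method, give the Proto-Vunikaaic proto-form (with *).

*riwusbud

Position 7: Vunikan has u, Irranish has o. Vunikan preserves u here (none of its changes turn any other segment into u), so the proto-segment is *u.
Position 8: Vunikan has t, Irranish has t. In Irranish, t can only continue *d, so the proto-segment is *d.
Continuing position by position gives *riwusbud; check it forward:
Vunikan: start from *riwusbud.
  rule 1: no change — riwusbud
  rule 2 (unconditioned shift): riwusbud → riwuspud
  rule 3: no change — riwuspud
  rule 4 (unconditioned shift): riwuspud → riwusput
  ⇒ Vunikan riwusput
Irranish: start from *riwusbud.
  rule 1 (vowel merger): riwusbud → riwosbod
  rule 2: no change — riwosbod
  rule 3: no change — riwosbod
  rule 4 (final devoicing): riwosbod → riwosbot
  ⇒ Irranish riwosbot
Only *riwusbud yields all of Vunikan riwusput, Irranish riwosbot.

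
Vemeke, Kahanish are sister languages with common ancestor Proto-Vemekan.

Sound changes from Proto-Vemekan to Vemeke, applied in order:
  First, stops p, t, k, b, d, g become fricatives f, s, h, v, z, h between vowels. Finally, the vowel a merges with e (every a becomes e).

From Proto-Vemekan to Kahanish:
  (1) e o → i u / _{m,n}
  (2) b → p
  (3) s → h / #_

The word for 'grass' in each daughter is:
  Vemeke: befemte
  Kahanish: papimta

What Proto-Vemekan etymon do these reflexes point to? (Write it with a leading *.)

*bapemta

Position 3: Vemeke has f, Kahanish has p. Taking the neighbouring segments as reconstructed: Vemeke f could go back to *p or *f; Kahanish p could go back to *p or *b — the one source consistent with every daughter is *p.
Position 4: Vemeke has e, Kahanish has i. Taking the neighbouring segments as reconstructed: Vemeke e could go back to *a or *e; Kahanish i could go back to *e or *i — the one source consistent with every daughter is *e.
This points to *bapemta. Verify forward in each daughter:
Vemeke: *bapemta > bafemta > befemte  (by intervocalic lenition, vowel merger)
Kahanish: start from *bapemta.
  rule 1 (pre-nasal raising): bapemta → bapimta
  rule 2 (unconditioned shift): bapimta → papimta
  rule 3: no change — papimta
  ⇒ Kahanish papimta
Only *bapemta yields all of Vemeke befemte, Kahanish papimta.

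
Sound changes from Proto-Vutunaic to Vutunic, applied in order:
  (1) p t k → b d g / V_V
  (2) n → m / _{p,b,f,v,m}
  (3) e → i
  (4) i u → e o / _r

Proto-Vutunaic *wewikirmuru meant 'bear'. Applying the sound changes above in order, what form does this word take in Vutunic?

wiwigermoru

Vutunic: *wewikirmuru
  wewikirmuru → wewigirmuru   [intervocalic voicing]
  wewigirmuru (rule 2 does not apply)
  wewigirmuru → wiwigirmuru   [vowel merger]
  wiwigirmuru → wiwigermoru   [pre-rhotic lowering]
  giving Vutunic wiwigermoru.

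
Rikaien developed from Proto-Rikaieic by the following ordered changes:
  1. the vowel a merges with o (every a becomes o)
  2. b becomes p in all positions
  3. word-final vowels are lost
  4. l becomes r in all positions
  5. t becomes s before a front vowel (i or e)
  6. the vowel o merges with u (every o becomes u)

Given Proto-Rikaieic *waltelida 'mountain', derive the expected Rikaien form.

Rikaien: *waltelida > woltelido > woltelid > worterid > worserid > wurserid  (by vowel merger, apocope, unconditioned shift, palatalisation, vowel merger)

wurserid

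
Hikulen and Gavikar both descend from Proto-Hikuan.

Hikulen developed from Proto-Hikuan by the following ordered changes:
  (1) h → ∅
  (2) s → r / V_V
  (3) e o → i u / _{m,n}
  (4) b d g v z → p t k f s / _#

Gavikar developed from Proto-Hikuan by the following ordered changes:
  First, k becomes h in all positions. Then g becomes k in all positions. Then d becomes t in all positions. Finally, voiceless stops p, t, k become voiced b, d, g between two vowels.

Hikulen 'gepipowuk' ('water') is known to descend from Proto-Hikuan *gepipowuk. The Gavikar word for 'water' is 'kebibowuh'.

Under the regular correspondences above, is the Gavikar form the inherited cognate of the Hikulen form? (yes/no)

Derive the expected Gavikar reflex of *gepipowuk:
Gavikar: *gepipowuk
  gepipowuk → gepipowuh   [unconditioned shift]
  gepipowuh → kepipowuh   [unconditioned shift]
  kepipowuh (rule 3 does not apply)
  kepipowuh → kebibowuh   [intervocalic voicing]
  giving Gavikar kebibowuh.
Gavikar 'kebibowuh' matches the regular reflex exactly, so the pair is cognate.

yes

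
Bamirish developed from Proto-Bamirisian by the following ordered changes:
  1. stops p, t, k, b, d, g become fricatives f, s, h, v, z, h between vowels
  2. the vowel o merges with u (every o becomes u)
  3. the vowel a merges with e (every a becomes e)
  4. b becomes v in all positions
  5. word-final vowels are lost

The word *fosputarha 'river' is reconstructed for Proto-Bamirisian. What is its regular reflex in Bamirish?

fuspuserh

Bamirish: *fosputarha
  fosputarha → fospusarha   [intervocalic lenition]
  fospusarha → fuspusarha   [vowel merger]
  fuspusarha → fuspuserhe   [vowel merger]
  fuspuserhe (rule 4 does not apply)
  fuspuserhe → fuspuserh   [apocope]
  giving Bamirish fuspuserh.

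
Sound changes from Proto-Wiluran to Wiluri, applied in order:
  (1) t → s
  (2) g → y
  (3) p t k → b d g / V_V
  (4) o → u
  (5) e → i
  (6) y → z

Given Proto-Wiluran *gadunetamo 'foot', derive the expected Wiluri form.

Wiluri: start from *gadunetamo.
  rule 1 (unconditioned shift): gadunetamo → gadunesamo
  rule 2 (unconditioned shift): gadunesamo → yadunesamo
  rule 3: no change — yadunesamo
  rule 4 (vowel merger): yadunesamo → yadunesamu
  rule 5 (vowel merger): yadunesamu → yadunisamu
  rule 6 (unconditioned shift): yadunisamu → zadunisamu
  ⇒ Wiluri zadunisamu

zadunisamu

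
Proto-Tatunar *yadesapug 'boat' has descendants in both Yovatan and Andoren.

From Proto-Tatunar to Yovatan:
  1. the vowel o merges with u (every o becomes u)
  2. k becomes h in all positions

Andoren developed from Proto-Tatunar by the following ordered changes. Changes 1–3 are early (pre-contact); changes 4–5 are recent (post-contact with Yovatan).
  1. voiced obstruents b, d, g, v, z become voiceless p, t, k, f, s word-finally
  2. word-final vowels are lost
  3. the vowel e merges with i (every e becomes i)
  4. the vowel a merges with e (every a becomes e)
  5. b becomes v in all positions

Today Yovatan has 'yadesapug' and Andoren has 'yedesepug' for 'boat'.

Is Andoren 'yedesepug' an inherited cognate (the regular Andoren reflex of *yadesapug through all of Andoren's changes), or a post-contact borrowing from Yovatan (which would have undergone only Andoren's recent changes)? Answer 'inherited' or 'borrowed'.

If inherited, *yadesapug would pass through all of Andoren's changes:
Andoren: *yadesapug
  yadesapug → yadesapuk   [final devoicing]
  yadesapuk (rule 2 does not apply)
  yadesapuk → yadisapuk   [vowel merger]
  yadisapuk → yedisepuk   [vowel merger]
  yedisepuk (rule 5 does not apply)
  giving Andoren yedisepuk.
If borrowed from Yovatan 'yadesapug' after the early changes, it would undergo only the recent ones:
  rule 4 (vowel merger): yadesapug → yedesepug
  rule 5 (unconditioned shift): no change (yedesepug)
  ⇒ as a loan: yedesepug
Andoren 'yedesepug' matches the loan outcome 'yedesepug', not the inherited 'yedisepuk' — it skipped the early Andoren changes, so it was borrowed from Yovatan.

borrowed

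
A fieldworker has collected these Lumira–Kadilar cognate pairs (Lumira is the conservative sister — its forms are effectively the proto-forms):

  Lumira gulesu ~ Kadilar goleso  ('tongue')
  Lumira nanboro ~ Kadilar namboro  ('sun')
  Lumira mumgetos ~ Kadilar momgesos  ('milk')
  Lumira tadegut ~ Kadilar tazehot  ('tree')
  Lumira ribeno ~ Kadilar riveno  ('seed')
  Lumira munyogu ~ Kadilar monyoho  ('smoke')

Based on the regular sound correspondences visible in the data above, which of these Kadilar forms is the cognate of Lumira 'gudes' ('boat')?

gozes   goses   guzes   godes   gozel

gozes

gulesu ~ goleso, tadegut ~ tazehot — Lumira u corresponds to Kadilar o after a consonant, before a consonant other than r, m, n, p, b, f, v.
tadegut ~ tazehot — Lumira d corresponds to Kadilar z between vowels (before a front vowel).
Applying these to Lumira 'gudes':
  gudes → godes   (u→o after a consonant, before a consonant other than r, m, n, p, b, f, v)
  godes → gozes   (d→z between vowels (before a front vowel))
So the Kadilar cognate is 'gozes'.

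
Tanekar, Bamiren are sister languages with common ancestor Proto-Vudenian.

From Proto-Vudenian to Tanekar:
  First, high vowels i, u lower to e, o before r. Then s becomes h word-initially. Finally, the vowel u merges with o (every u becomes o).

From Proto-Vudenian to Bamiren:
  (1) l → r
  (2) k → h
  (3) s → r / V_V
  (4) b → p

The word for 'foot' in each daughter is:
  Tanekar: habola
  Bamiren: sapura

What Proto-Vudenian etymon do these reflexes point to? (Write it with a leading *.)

Position 5: Tanekar has l, Bamiren has r. Tanekar preserves l here (none of its changes turn any other segment into l), so the proto-segment is *l.
Position 3: Tanekar has b, Bamiren has p. Tanekar preserves b here (none of its changes turn any other segment into b), so the proto-segment is *b.
Position 4: Tanekar has o, Bamiren has u. Bamiren preserves u here (none of its changes turn any other segment into u), so the proto-segment is *u.
Verify the candidate proto-form against each daughter:
Tanekar: *sabula > habula > habola  (by debuccalisation, vowel merger)
Bamiren: start from *sabula.
  rule 1 (unconditioned shift): sabula → sabura
  rule 2: no change — sabura
  rule 3: no change — sabura
  rule 4 (unconditioned shift): sabura → sapura
  ⇒ Bamiren sapura
No other proto-form is consistent with every reflex, so the reconstruction is *sabula.

*sabula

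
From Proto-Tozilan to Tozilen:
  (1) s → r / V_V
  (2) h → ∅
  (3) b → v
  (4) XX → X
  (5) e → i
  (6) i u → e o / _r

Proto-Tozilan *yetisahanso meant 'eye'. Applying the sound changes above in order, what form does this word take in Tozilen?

Tozilen: start from *yetisahanso.
  rule 1 (rhotacism): yetisahanso → yetirahanso
  rule 2 (h-loss): yetirahanso → yetiraanso
  rule 3: no change — yetiraanso
  rule 4 (degemination): yetiraanso → yetiranso
  rule 5 (vowel merger): yetiranso → yitiranso
  rule 6 (pre-rhotic lowering): yitiranso → yiteranso
  ⇒ Tozilen yiteranso

yiteranso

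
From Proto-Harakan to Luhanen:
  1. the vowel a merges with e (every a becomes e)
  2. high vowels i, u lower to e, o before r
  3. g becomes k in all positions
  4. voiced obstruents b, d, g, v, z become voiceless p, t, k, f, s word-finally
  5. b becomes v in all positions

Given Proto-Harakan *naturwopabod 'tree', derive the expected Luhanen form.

netorwopevot

Luhanen: *naturwopabod
  naturwopabod → neturwopebod   [vowel merger]
  neturwopebod → netorwopebod   [pre-rhotic lowering]
  netorwopebod (rule 3 does not apply)
  netorwopebod → netorwopebot   [final devoicing]
  netorwopebot → netorwopevot   [unconditioned shift]
  giving Luhanen netorwopevot.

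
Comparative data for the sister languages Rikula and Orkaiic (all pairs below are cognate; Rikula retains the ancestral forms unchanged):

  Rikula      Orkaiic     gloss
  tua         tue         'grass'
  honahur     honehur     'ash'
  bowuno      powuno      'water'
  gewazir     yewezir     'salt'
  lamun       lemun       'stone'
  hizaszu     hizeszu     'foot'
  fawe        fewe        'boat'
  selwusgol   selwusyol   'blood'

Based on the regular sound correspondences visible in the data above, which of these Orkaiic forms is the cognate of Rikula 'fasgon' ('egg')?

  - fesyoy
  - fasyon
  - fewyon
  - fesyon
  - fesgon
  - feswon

honahur ~ honehur, gewazir ~ yewezir — Rikula a corresponds to Orkaiic e after a consonant, before a consonant other than r, m, n, p, b, f, v.
selwusgol ~ selwusyol — Rikula g corresponds to Orkaiic y after a consonant, before a back vowel.
Applying these to Rikula 'fasgon':
  fasgon → fesgon   (a→e after a consonant, before a consonant other than r, m, n, p, b, f, v)
  fesgon → fesyon   (g→y after a consonant, before a back vowel)
So the Orkaiic cognate is 'fesyon'.

fesyon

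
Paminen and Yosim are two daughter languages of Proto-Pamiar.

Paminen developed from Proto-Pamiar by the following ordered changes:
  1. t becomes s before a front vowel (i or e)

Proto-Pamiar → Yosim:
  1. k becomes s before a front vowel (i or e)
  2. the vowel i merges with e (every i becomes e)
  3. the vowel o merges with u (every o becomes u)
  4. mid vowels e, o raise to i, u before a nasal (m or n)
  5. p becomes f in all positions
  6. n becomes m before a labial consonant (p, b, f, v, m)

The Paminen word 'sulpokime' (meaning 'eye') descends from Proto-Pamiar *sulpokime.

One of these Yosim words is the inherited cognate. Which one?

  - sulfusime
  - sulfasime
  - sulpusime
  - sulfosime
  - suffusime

sulfusime

Yosim: *sulpokime
  sulpokime → sulposime   [palatalisation]
  sulposime → sulposeme   [vowel merger]
  sulposeme → sulpuseme   [vowel merger]
  sulpuseme → sulpusime   [pre-nasal raising]
  sulpusime → sulfusime   [unconditioned shift]
  sulfusime (rule 6 does not apply)
  giving Yosim sulfusime.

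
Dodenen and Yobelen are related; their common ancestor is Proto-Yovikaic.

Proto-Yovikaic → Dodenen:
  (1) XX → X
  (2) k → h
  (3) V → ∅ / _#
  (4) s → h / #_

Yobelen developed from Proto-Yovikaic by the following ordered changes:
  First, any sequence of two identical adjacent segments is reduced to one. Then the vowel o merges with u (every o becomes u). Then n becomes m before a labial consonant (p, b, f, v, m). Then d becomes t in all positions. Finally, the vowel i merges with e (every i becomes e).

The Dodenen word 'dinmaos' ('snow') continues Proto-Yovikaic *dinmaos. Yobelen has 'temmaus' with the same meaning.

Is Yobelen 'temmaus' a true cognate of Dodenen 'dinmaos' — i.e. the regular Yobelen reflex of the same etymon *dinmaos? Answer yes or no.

yes

Derive the expected Yobelen reflex of *dinmaos:
Yobelen: *dinmaos > dinmaus > dimmaus > timmaus > temmaus  (by vowel merger, nasal place assimilation, unconditioned shift, vowel merger)
Yobelen 'temmaus' matches the regular reflex exactly, so the pair is cognate.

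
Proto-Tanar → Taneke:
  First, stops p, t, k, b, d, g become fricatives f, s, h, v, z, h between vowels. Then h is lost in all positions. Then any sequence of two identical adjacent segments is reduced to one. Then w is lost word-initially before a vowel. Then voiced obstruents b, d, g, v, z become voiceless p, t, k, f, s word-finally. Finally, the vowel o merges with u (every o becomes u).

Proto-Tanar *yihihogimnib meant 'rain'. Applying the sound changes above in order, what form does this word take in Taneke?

yiuimnip

Taneke: *yihihogimnib
  yihihogimnib → yihihohimnib   [intervocalic lenition]
  yihihohimnib → yiioimnib   [h-loss]
  yiioimnib → yioimnib   [degemination]
  yioimnib (rule 4 does not apply)
  yioimnib → yioimnip   [final devoicing]
  yioimnip → yiuimnip   [vowel merger]
  giving Taneke yiuimnip.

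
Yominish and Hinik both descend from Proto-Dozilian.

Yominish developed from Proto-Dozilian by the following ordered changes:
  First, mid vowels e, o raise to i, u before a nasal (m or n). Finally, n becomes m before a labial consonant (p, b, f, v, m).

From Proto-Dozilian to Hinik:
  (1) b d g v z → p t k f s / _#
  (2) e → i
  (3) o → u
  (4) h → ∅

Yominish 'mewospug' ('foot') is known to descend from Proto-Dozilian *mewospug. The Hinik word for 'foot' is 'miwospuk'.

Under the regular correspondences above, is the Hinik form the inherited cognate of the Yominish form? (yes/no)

no

Derive the expected Hinik reflex of *mewospug:
Hinik: *mewospug
  mewospug → mewospuk   [final devoicing]
  mewospuk → miwospuk   [vowel merger]
  miwospuk → miwuspuk   [vowel merger]
  miwuspuk (rule 4 does not apply)
  giving Hinik miwuspuk.
The regular Hinik reflex would be 'miwuspuk', but the attested form is 'miwospuk'. The correspondence is irregular, so they are not cognates (the Hinik form has a different source).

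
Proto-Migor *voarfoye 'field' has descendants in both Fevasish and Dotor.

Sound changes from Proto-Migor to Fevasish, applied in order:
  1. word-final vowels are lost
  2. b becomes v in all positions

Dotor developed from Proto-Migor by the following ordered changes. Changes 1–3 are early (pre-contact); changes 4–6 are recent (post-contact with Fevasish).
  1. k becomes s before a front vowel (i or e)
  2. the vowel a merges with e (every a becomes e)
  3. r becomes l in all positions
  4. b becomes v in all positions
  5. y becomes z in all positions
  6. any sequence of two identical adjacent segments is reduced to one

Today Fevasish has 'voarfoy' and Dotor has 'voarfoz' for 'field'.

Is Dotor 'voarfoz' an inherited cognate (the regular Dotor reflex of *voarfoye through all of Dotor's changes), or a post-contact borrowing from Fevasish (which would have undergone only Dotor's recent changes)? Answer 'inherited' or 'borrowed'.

If inherited, *voarfoye would pass through all of Dotor's changes:
Dotor: start from *voarfoye.
  rule 1: no change — voarfoye
  rule 2 (vowel merger): voarfoye → voerfoye
  rule 3 (unconditioned shift): voerfoye → voelfoye
  rule 4: no change — voelfoye
  rule 5 (unconditioned shift): voelfoye → voelfoze
  rule 6: no change — voelfoze
  ⇒ Dotor voelfoze
If borrowed from Fevasish 'voarfoy' after the early changes, it would undergo only the recent ones:
  rule 4 (unconditioned shift): no change (voarfoy)
  rule 5 (unconditioned shift): voarfoy → voarfoz
  rule 6 (degemination): no change (voarfoz)
  ⇒ as a loan: voarfoz
Dotor 'voarfoz' matches the loan outcome 'voarfoz', not the inherited 'voelfoze' — it skipped the early Dotor changes, so it was borrowed from Fevasish.

borrowed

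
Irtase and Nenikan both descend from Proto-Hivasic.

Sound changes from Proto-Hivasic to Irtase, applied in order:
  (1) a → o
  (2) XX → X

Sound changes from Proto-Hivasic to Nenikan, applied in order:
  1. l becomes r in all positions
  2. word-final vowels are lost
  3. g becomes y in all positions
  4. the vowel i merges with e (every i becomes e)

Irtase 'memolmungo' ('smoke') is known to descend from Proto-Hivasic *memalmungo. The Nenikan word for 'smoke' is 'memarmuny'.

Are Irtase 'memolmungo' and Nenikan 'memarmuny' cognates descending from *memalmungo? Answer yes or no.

yes

Derive the expected Nenikan reflex of *memalmungo:
Nenikan: *memalmungo
  memalmungo → memarmungo   [unconditioned shift]
  memarmungo → memarmung   [apocope]
  memarmung → memarmuny   [unconditioned shift]
  memarmuny (rule 4 does not apply)
  giving Nenikan memarmuny.
Nenikan 'memarmuny' matches the regular reflex exactly, so the pair is cognate.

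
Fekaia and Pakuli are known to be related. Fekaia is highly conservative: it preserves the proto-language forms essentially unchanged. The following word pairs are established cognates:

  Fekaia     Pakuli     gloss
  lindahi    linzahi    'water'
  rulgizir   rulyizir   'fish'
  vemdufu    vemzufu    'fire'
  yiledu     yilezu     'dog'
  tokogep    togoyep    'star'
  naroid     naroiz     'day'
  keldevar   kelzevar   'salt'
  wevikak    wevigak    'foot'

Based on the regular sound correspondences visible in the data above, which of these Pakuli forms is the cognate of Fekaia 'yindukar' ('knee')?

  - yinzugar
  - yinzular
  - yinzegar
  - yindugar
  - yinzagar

yinzugar

vemdufu ~ vemzufu — Fekaia d corresponds to Pakuli z after a consonant, before a back vowel.
wevikak ~ wevigak — Fekaia k corresponds to Pakuli g between vowels (before a back vowel).
Applying these to Fekaia 'yindukar':
  yindukar → yinzukar   (d→z after a consonant, before a back vowel)
  yinzukar → yinzugar   (k→g between vowels (before a back vowel))
So the Pakuli cognate is 'yinzugar'.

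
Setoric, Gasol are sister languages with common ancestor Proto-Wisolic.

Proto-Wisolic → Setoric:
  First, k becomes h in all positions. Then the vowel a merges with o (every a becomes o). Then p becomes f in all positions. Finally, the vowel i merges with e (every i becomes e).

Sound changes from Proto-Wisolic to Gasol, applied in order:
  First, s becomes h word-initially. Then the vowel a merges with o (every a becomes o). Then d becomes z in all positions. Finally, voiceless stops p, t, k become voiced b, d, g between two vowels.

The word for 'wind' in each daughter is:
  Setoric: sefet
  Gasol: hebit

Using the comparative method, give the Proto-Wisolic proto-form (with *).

*sepit

Position 4: Setoric has e, Gasol has i. Gasol preserves i here (none of its changes turn any other segment into i), so the proto-segment is *i.
Position 1: Setoric has s, Gasol has h. Setoric preserves s here (none of its changes turn any other segment into s), so the proto-segment is *s.
Continuing position by position gives *sepit; check it forward:
Setoric: *sepit
  sepit (rule 1 does not apply)
  sepit (rule 2 does not apply)
  sepit → sefit   [unconditioned shift]
  sefit → sefet   [vowel merger]
  giving Setoric sefet.
Gasol: *sepit
  sepit → hepit   [debuccalisation]
  hepit (rule 2 does not apply)
  hepit (rule 3 does not apply)
  hepit → hebit   [intervocalic voicing]
  giving Gasol hebit.
No other proto-form is consistent with every reflex, so the reconstruction is *sepit.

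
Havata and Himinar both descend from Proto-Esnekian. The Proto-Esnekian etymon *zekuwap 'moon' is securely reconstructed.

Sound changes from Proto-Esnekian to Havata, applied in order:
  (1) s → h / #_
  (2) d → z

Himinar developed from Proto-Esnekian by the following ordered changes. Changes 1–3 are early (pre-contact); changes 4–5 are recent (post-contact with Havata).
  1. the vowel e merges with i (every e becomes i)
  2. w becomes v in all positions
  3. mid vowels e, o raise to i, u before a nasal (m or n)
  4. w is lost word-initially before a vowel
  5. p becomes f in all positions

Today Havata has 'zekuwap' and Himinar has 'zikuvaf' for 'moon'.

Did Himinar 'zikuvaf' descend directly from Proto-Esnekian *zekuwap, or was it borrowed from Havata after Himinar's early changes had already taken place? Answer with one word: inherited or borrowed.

inherited

If inherited, *zekuwap would pass through all of Himinar's changes:
Himinar: *zekuwap > zikuwap > zikuvap > zikuvaf  (by vowel merger, unconditioned shift, unconditioned shift)
If borrowed from Havata 'zekuwap' after the early changes, it would undergo only the recent ones:
  rule 4 (glide loss): no change (zekuwap)
  rule 5 (unconditioned shift): zekuwap → zekuwaf
  ⇒ as a loan: zekuwaf
Himinar 'zikuvaf' matches the inherited outcome exactly, so it is an inherited cognate, not a loan.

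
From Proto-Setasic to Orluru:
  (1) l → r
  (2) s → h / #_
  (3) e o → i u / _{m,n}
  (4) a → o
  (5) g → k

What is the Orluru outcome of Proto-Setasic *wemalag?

Orluru: *wemalag
  wemalag → wemarag   [unconditioned shift]
  wemarag (rule 2 does not apply)
  wemarag → wimarag   [pre-nasal raising]
  wimarag → wimorog   [vowel merger]
  wimorog → wimorok   [unconditioned shift]
  giving Orluru wimorok.

wimorok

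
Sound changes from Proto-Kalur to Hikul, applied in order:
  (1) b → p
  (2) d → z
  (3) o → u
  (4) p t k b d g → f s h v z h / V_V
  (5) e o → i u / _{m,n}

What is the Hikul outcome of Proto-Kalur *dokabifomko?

zuhafifumku

Hikul: *dokabifomko > dokapifomko > zokapifomko > zukapifumku > zuhafifumku  (by unconditioned shift, unconditioned shift, vowel merger, intervocalic lenition)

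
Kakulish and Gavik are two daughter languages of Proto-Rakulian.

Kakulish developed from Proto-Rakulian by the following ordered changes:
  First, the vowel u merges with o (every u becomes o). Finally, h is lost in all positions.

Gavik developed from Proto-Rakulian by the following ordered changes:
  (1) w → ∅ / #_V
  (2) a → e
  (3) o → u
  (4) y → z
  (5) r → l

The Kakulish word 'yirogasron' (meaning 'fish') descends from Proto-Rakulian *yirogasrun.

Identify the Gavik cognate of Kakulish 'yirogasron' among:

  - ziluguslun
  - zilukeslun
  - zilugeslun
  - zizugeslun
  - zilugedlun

Gavik: *yirogasrun > yirogesrun > yirugesrun > zirugesrun > zilugeslun  (by vowel merger, vowel merger, unconditioned shift, unconditioned shift)
Only 'zilugeslun' matches the regular Gavik development of *yirogasrun.

zilugeslun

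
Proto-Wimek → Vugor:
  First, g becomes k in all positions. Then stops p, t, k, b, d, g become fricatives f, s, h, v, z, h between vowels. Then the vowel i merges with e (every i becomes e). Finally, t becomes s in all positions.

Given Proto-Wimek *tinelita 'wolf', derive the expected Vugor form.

Vugor: *tinelita > tinelisa > tenelesa > senelesa  (by intervocalic lenition, vowel merger, unconditioned shift)

senelesa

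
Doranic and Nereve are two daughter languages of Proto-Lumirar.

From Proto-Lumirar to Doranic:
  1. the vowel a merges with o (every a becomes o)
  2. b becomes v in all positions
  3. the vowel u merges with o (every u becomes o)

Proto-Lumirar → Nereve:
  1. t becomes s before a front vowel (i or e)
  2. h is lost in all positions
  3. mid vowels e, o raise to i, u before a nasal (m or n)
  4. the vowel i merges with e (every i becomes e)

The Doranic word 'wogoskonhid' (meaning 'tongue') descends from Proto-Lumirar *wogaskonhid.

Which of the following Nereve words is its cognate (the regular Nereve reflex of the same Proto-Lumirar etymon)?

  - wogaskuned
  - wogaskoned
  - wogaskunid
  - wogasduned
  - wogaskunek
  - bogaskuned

wogaskuned

Nereve: *wogaskonhid
  wogaskonhid (rule 1 does not apply)
  wogaskonhid → wogaskonid   [h-loss]
  wogaskonid → wogaskunid   [pre-nasal raising]
  wogaskunid → wogaskuned   [vowel merger]
  giving Nereve wogaskuned.
Only 'wogaskuned' matches the regular Nereve development of *wogaskonhid.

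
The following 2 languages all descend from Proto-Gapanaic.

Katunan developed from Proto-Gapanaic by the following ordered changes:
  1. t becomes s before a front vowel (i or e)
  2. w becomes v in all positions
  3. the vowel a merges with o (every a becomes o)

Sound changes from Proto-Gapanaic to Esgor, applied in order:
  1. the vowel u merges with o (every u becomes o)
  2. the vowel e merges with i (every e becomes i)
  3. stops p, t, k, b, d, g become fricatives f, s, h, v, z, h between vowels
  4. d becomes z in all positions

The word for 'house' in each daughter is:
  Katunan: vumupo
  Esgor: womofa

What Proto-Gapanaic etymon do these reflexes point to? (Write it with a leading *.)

Position 5: Katunan has p, Esgor has f. Katunan preserves p here (none of its changes turn any other segment into p), so the proto-segment is *p.
Position 6: Katunan has o, Esgor has a. Esgor preserves a here (none of its changes turn any other segment into a), so the proto-segment is *a.
This points to *wumupa. Verify forward in each daughter:
Katunan: *wumupa > vumupa > vumupo  (by unconditioned shift, vowel merger)
Esgor: *wumupa > womopa > womofa  (by vowel merger, intervocalic lenition)
Only *wumupa yields all of Katunan vumupo, Esgor womofa.

*wumupa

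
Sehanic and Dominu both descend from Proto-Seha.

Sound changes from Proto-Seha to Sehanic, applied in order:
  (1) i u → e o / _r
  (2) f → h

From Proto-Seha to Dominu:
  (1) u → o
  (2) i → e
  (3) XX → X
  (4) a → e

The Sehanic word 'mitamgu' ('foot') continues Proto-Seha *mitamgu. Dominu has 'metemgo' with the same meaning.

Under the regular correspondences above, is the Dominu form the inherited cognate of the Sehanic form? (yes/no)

yes

Derive the expected Dominu reflex of *mitamgu:
Dominu: start from *mitamgu.
  rule 1 (vowel merger): mitamgu → mitamgo
  rule 2 (vowel merger): mitamgo → metamgo
  rule 3: no change — metamgo
  rule 4 (vowel merger): metamgo → metemgo
  ⇒ Dominu metemgo
Dominu 'metemgo' matches the regular reflex exactly, so the pair is cognate.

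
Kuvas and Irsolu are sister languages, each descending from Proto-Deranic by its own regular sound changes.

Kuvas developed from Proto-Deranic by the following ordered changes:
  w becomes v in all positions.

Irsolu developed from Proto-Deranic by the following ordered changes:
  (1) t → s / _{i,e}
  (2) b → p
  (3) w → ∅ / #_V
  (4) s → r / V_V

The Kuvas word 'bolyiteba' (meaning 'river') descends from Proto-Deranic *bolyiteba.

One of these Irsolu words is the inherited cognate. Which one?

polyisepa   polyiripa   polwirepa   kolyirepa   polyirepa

polyirepa

Irsolu: *bolyiteba > bolyiseba > polyisepa > polyirepa  (by palatalisation, unconditioned shift, rhotacism)
Only 'polyirepa' matches the regular Irsolu development of *bolyiteba.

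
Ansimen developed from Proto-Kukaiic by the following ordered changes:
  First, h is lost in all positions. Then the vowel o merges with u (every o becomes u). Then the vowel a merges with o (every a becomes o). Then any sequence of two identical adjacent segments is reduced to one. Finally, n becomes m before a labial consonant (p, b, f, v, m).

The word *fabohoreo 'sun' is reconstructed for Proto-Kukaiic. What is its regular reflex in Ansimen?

Ansimen: *fabohoreo > fabooreo > fabuureu > fobuureu > fobureu  (by h-loss, vowel merger, vowel merger, degemination)

fobureu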